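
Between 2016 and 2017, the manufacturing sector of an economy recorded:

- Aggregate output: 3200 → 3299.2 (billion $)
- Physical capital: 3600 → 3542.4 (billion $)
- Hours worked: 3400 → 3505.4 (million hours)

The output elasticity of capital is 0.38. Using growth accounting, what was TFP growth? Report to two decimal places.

Aggregate output growth = (3299.2 − 3200) / 3200 = 3.1%.
Physical capital growth = (3542.4 − 3600) / 3600 = -1.6%.
Hours worked growth = (3505.4 − 3400) / 3400 = 3.1%.
Labor's share = 1 − 0.38 = 0.62.
Physical capital: 0.38 × (-1.6) = -0.608 pp.
Hours worked: 0.62 × 3.1 = 1.922 pp.
TFP growth = 3.1 − 1.314 = 1.786%.

1.79%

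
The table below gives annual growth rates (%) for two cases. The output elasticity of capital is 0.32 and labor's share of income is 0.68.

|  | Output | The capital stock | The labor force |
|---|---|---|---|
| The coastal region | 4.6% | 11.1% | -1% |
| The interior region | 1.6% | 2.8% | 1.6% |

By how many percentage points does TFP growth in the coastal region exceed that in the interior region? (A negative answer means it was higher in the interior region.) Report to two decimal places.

Labor's share = 1 − 0.32 = 0.68.
The coastal region: TFP = 4.6 − 3.552 + 0.68 = 1.728%.
The interior region: TFP = 1.6 − 0.896 − 1.088 = -0.384%.
Difference = 1.728 − (-0.384) = 2.112 pp.

2.11 percentage points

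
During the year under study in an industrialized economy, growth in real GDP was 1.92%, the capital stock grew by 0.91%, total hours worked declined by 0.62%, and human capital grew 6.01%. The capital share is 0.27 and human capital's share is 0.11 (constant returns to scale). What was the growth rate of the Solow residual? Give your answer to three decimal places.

Labor's share = 1 − 0.27 − 0.11 = 0.62.
The capital stock: 0.27 × 0.91 = 0.2457 pp.
Human capital: 0.11 × 6.01 = 0.6611 pp.
Total hours worked: 0.62 × (-0.62) = -0.3844 pp.
TFP growth = 1.92 − 0.5224 = 1.3976%.

The Solow residual growth was 1.398%.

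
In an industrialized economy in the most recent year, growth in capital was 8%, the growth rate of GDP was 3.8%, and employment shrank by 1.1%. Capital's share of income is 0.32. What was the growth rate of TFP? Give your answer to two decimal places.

1.99%

Labor's share = 1 − 0.32 = 0.68.
Capital: 0.32 × 8 = 2.56 pp.
Employment: 0.68 × (-1.1) = -0.748 pp.
TFP growth = 3.8 − 1.812 = 1.988%.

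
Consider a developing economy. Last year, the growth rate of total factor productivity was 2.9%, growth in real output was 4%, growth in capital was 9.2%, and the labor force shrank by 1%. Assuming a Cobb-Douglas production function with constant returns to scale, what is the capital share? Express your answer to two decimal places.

0.21

gY = gA + α·gK + (1−α)·gL, so gY − gA − gL = α(gK − gL).
4 − 2.9 + 1 = α × (9.2 − (-1)).
2.1 = 10.2 α, so α = 0.2059.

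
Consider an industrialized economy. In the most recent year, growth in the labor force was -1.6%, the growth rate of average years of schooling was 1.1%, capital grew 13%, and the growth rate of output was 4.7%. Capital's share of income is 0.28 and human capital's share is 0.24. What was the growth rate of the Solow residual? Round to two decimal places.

1.56%

Labor's share = 1 − 0.28 − 0.24 = 0.48.
Capital: 0.28 × 13 = 3.64 pp.
Average years of schooling: 0.24 × 1.1 = 0.264 pp.
The labor force: 0.48 × (-1.6) = -0.768 pp.
TFP growth = 4.7 − 3.136 = 1.564%.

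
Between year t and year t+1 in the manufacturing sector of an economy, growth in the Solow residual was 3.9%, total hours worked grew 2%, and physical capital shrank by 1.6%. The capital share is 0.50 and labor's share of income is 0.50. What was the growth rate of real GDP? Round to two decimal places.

4.10%

Labor's share = 1 − 0.5 = 0.5.
Physical capital: 0.5 × (-1.6) = -0.8 pp.
Total hours worked: 0.5 × 2 = 1 pp.
Output growth = 3.9 + 0.2 = 4.1%.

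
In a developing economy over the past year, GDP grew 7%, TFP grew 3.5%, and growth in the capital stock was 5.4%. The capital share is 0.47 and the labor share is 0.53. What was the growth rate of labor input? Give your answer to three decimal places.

1.815%

Labor's share = 1 − 0.47 = 0.53.
gY = gA + 0.47×5.4 + 0.53×g.
0.53×g = 7 − 3.5 − 2.538 = 0.962.
g = 0.962 / 0.53 = 1.81509%.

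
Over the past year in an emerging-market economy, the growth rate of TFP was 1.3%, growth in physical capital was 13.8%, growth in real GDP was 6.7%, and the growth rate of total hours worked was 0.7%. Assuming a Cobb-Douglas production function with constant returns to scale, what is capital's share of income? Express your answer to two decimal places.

0.36

gY = gA + α·gK + (1−α)·gL, so gY − gA − gL = α(gK − gL).
6.7 − 1.3 − 0.7 = α × (13.8 − 0.7).
4.7 = 13.1 α, so α = 0.3588.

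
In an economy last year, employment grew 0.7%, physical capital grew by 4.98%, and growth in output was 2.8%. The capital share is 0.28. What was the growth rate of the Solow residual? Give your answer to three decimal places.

The Solow residual growth was 0.902%.

Labor's share = 1 − 0.28 = 0.72.
Physical capital: 0.28 × 4.98 = 1.3944 pp.
Employment: 0.72 × 0.7 = 0.504 pp.
TFP growth = 2.8 − 1.8984 = 0.9016%.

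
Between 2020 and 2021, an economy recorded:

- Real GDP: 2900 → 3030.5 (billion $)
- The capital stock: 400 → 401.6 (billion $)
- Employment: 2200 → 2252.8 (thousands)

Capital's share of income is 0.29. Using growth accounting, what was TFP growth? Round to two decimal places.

Real GDP growth = (3030.5 − 2900) / 2900 = 4.5%.
The capital stock growth = (401.6 − 400) / 400 = 0.4%.
Employment growth = (2252.8 − 2200) / 2200 = 2.4%.
Labor's share = 1 − 0.29 = 0.71.
The capital stock: 0.29 × 0.4 = 0.116 pp.
Employment: 0.71 × 2.4 = 1.704 pp.
TFP growth = 4.5 − 1.82 = 2.68%.

2.68%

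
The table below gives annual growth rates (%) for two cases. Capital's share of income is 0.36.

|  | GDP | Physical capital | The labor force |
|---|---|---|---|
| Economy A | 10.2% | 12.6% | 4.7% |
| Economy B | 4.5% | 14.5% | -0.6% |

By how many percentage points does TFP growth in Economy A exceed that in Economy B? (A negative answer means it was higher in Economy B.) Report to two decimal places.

2.99 percentage points

Labor's share = 1 − 0.36 = 0.64.
Economy A: TFP = 10.2 − 4.536 − 3.008 = 2.656%.
Economy B: TFP = 4.5 − 5.22 + 0.384 = -0.336%.
Difference = 2.656 − (-0.336) = 2.992 pp.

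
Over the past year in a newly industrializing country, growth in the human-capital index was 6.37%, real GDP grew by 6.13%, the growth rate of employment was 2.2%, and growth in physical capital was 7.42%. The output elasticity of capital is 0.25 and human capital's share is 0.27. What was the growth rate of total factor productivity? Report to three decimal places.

Total factor productivity grew 1.499%.

Labor's share = 1 − 0.25 − 0.27 = 0.48.
Physical capital: 0.25 × 7.42 = 1.855 pp.
The human-capital index: 0.27 × 6.37 = 1.7199 pp.
Employment: 0.48 × 2.2 = 1.056 pp.
TFP growth = 6.13 − 4.6309 = 1.4991%.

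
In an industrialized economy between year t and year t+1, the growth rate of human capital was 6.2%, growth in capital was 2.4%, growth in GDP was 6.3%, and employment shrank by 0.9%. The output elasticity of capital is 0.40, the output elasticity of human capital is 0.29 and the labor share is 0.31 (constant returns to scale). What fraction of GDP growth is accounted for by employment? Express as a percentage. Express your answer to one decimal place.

Labor's share = 1 − 0.4 − 0.29 = 0.31.
Employment contributed 0.31 × (-0.9) = -0.279 pp.
Share of growth = -0.279 / 6.3 × 100 = -4.429%.

Employment accounted for -4.4% of growth.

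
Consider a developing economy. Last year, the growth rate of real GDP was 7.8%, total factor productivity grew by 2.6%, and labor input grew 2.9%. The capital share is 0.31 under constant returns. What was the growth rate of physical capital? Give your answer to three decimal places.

10.319%

Labor's share = 1 − 0.31 = 0.69.
gY = gA + 0.69×2.9 + 0.31×g.
0.31×g = 7.8 − 2.6 − 2.001 = 3.199.
g = 3.199 / 0.31 = 10.31935%.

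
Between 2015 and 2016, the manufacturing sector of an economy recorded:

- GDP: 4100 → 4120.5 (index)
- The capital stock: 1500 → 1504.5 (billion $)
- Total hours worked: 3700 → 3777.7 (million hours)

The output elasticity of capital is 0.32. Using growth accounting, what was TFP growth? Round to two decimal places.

GDP growth = (4120.5 − 4100) / 4100 = 0.5%.
The capital stock growth = (1504.5 − 1500) / 1500 = 0.3%.
Total hours worked growth = (3777.7 − 3700) / 3700 = 2.1%.
Labor's share = 1 − 0.32 = 0.68.
The capital stock: 0.32 × 0.3 = 0.096 pp.
Total hours worked: 0.68 × 2.1 = 1.428 pp.
TFP growth = 0.5 − 1.524 = -1.024%.

-1.02%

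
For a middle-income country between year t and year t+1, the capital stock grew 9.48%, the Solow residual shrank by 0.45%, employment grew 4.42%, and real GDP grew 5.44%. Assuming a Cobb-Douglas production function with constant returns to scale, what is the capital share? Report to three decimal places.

gY = gA + α·gK + (1−α)·gL, so gY − gA − gL = α(gK − gL).
5.44 + 0.45 − 4.42 = α × (9.48 − 4.42).
1.47 = 5.06 α, so α = 0.29051.

The capital share is 0.291.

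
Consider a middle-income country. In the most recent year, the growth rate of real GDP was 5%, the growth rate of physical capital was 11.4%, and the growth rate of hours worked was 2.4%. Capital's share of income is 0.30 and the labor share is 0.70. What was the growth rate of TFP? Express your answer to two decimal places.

-0.10%

Labor's share = 1 − 0.3 = 0.7.
Physical capital: 0.3 × 11.4 = 3.42 pp.
Hours worked: 0.7 × 2.4 = 1.68 pp.
TFP growth = 5 − 5.1 = -0.1%.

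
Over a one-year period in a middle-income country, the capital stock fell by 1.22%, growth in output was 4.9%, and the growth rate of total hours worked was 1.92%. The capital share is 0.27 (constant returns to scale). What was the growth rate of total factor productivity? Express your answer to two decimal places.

Total factor productivity growth was 3.83%.

Labor's share = 1 − 0.27 = 0.73.
The capital stock: 0.27 × (-1.22) = -0.3294 pp.
Total hours worked: 0.73 × 1.92 = 1.4016 pp.
TFP growth = 4.9 − 1.0722 = 3.8278%.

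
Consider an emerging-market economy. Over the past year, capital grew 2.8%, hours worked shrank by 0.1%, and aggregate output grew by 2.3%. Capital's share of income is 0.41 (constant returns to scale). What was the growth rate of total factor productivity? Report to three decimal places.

1.211%

Labor's share = 1 − 0.41 = 0.59.
Capital: 0.41 × 2.8 = 1.148 pp.
Hours worked: 0.59 × (-0.1) = -0.059 pp.
TFP growth = 2.3 − 1.089 = 1.211%.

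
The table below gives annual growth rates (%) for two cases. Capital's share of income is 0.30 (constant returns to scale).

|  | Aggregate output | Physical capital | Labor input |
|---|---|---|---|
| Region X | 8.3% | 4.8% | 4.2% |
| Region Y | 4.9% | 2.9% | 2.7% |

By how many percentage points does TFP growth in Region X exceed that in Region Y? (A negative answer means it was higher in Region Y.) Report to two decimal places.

Labor's share = 1 − 0.3 = 0.7.
Region X: TFP = 8.3 − 1.44 − 2.94 = 3.92%.
Region Y: TFP = 4.9 − 0.87 − 1.89 = 2.14%.
Difference = 3.92 − (2.14) = 1.78 pp.

1.78 percentage points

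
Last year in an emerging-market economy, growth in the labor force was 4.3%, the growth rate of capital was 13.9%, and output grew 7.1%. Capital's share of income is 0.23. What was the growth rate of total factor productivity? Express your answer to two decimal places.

Labor's share = 1 − 0.23 = 0.77.
Capital: 0.23 × 13.9 = 3.197 pp.
The labor force: 0.77 × 4.3 = 3.311 pp.
TFP growth = 7.1 − 6.508 = 0.592%.

0.59%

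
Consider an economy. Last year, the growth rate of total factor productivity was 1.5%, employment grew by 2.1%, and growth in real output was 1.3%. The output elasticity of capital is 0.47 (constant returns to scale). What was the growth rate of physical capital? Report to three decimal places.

Labor's share = 1 − 0.47 = 0.53.
gY = gA + 0.53×2.1 + 0.47×g.
0.47×g = 1.3 − 1.5 − 1.113 = -1.313.
g = -1.313 / 0.47 = -2.79362%.

-2.794%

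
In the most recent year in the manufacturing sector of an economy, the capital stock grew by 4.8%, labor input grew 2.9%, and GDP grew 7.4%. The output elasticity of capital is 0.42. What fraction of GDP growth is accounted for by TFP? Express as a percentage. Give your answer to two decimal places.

50.03%

Labor's share = 1 − 0.42 = 0.58.
The capital stock: 0.42 × 4.8 = 2.016 pp.
Labor input: 0.58 × 2.9 = 1.682 pp.
TFP growth = 7.4 − 3.698 = 3.702%.
TFP share of growth = 3.702 / 7.4 × 100 = 50.027%.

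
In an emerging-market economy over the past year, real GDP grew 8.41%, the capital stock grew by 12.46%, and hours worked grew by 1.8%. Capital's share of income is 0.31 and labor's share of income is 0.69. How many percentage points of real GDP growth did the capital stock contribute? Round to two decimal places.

3.86 pp

Contribution = share × growth = 0.31 × 12.46 = 3.8626 pp.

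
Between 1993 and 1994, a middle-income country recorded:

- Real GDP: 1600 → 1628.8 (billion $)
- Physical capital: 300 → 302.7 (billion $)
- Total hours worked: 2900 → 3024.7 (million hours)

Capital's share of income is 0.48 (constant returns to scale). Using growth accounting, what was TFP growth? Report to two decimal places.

-0.87%

Real GDP growth = (1628.8 − 1600) / 1600 = 1.8%.
Physical capital growth = (302.7 − 300) / 300 = 0.9%.
Total hours worked growth = (3024.7 − 2900) / 2900 = 4.3%.
Labor's share = 1 − 0.48 = 0.52.
Physical capital: 0.48 × 0.9 = 0.432 pp.
Total hours worked: 0.52 × 4.3 = 2.236 pp.
TFP growth = 1.8 − 2.668 = -0.868%.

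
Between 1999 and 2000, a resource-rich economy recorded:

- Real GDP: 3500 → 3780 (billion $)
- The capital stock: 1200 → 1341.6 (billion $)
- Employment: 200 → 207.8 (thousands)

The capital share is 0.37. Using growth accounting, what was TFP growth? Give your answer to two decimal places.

1.18%

Real GDP growth = (3780 − 3500) / 3500 = 8%.
The capital stock growth = (1341.6 − 1200) / 1200 = 11.8%.
Employment growth = (207.8 − 200) / 200 = 3.9%.
Labor's share = 1 − 0.37 = 0.63.
The capital stock: 0.37 × 11.8 = 4.366 pp.
Employment: 0.63 × 3.9 = 2.457 pp.
TFP growth = 8 − 6.823 = 1.177%.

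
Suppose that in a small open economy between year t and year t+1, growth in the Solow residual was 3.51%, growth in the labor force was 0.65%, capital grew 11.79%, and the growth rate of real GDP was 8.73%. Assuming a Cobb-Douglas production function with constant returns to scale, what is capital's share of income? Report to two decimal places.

gY = gA + α·gK + (1−α)·gL, so gY − gA − gL = α(gK − gL).
8.73 − 3.51 − 0.65 = α × (11.79 − 0.65).
4.57 = 11.14 α, so α = 0.4102.

α = 0.41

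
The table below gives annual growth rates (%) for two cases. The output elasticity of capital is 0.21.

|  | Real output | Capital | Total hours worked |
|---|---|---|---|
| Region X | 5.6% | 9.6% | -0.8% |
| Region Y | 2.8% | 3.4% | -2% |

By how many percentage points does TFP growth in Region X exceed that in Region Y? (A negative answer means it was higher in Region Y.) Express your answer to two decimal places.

Labor's share = 1 − 0.21 = 0.79.
Region X: TFP = 5.6 − 2.016 + 0.632 = 4.216%.
Region Y: TFP = 2.8 − 0.714 + 1.58 = 3.666%.
Difference = 4.216 − (3.666) = 0.55 pp.

0.55 percentage points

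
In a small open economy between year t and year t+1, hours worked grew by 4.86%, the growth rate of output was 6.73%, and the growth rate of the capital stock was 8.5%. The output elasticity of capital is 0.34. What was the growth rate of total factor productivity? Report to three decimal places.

0.632%

Labor's share = 1 − 0.34 = 0.66.
The capital stock: 0.34 × 8.5 = 2.89 pp.
Hours worked: 0.66 × 4.86 = 3.2076 pp.
TFP growth = 6.73 − 6.0976 = 0.6324%.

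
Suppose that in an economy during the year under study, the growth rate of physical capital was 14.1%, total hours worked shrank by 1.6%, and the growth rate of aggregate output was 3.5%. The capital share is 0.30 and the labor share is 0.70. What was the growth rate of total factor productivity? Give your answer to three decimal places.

Labor's share = 1 − 0.3 = 0.7.
Physical capital: 0.3 × 14.1 = 4.23 pp.
Total hours worked: 0.7 × (-1.6) = -1.12 pp.
TFP growth = 3.5 − 3.11 = 0.39%.

0.390%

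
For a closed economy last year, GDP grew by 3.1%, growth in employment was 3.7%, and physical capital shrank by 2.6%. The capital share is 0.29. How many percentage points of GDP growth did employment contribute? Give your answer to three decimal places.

Labor's share = 1 − 0.29 = 0.71.
Contribution = share × growth = 0.71 × 3.7 = 2.627 pp.

2.627 pp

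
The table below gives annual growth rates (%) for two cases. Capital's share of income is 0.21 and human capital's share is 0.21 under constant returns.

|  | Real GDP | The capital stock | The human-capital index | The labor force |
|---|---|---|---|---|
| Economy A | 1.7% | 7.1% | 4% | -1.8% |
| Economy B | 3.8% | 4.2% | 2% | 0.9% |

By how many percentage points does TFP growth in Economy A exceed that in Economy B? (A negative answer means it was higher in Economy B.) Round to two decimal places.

-1.56 percentage points

Labor's share = 1 − 0.21 − 0.21 = 0.58.
Economy A: TFP = 1.7 − 1.491 − 0.84 + 1.044 = 0.413%.
Economy B: TFP = 3.8 − 0.882 − 0.42 − 0.522 = 1.976%.
Difference = 0.413 − (1.976) = -1.563 pp.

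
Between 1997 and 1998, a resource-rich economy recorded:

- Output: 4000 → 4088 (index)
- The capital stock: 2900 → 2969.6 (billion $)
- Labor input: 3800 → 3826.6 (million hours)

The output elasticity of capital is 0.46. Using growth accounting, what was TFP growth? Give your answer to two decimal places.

TFP grew 0.72%.

Output growth = (4088 − 4000) / 4000 = 2.2%.
The capital stock growth = (2969.6 − 2900) / 2900 = 2.4%.
Labor input growth = (3826.6 − 3800) / 3800 = 0.7%.
Labor's share = 1 − 0.46 = 0.54.
The capital stock: 0.46 × 2.4 = 1.104 pp.
Labor input: 0.54 × 0.7 = 0.378 pp.
TFP growth = 2.2 − 1.482 = 0.718%.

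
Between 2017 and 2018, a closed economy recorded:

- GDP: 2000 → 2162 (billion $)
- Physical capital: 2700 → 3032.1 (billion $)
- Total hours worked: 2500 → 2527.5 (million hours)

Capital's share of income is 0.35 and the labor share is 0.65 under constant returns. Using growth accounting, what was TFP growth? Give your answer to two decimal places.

TFP grew 3.08%.

GDP growth = (2162 − 2000) / 2000 = 8.1%.
Physical capital growth = (3032.1 − 2700) / 2700 = 12.3%.
Total hours worked growth = (2527.5 − 2500) / 2500 = 1.1%.
Labor's share = 1 − 0.35 = 0.65.
Physical capital: 0.35 × 12.3 = 4.305 pp.
Total hours worked: 0.65 × 1.1 = 0.715 pp.
TFP growth = 8.1 − 5.02 = 3.08%.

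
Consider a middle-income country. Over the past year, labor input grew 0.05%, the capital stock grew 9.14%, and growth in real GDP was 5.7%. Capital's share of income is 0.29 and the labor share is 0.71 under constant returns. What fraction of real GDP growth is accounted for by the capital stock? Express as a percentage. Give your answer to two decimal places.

The capital stock contributed 0.29 × 9.14 = 2.6506 pp.
Share of growth = 2.6506 / 5.7 × 100 = 46.5018%.

The capital stock accounted for 46.50% of growth.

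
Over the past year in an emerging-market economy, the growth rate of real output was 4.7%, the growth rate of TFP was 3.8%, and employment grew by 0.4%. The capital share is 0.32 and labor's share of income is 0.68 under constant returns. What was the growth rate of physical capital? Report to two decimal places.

Physical capital grew 1.96%.

Labor's share = 1 − 0.32 = 0.68.
gY = gA + 0.68×0.4 + 0.32×g.
0.32×g = 4.7 − 3.8 − 0.272 = 0.628.
g = 0.628 / 0.32 = 1.9625%.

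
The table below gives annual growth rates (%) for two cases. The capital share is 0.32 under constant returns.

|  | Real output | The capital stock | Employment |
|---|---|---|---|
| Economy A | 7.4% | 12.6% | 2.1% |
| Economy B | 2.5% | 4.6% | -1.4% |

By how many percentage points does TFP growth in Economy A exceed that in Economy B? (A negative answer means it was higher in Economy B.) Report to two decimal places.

Labor's share = 1 − 0.32 = 0.68.
Economy A: TFP = 7.4 − 4.032 − 1.428 = 1.94%.
Economy B: TFP = 2.5 − 1.472 + 0.952 = 1.98%.
Difference = 1.94 − (1.98) = -0.04 pp.

-0.04 percentage points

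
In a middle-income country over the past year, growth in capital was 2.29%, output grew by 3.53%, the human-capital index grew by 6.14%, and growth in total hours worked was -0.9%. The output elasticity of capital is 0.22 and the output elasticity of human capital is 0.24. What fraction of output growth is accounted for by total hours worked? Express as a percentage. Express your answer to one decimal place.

Total hours worked accounted for -13.8% of growth.

Labor's share = 1 − 0.22 − 0.24 = 0.54.
Total hours worked contributed 0.54 × (-0.9) = -0.486 pp.
Share of growth = -0.486 / 3.53 × 100 = -13.768%.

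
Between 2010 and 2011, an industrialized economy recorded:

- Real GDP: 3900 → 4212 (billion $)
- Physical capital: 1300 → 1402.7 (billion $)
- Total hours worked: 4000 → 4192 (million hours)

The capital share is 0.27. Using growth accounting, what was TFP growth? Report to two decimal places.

TFP growth was 2.36%.

Real GDP growth = (4212 − 3900) / 3900 = 8%.
Physical capital growth = (1402.7 − 1300) / 1300 = 7.9%.
Total hours worked growth = (4192 − 4000) / 4000 = 4.8%.
Labor's share = 1 − 0.27 = 0.73.
Physical capital: 0.27 × 7.9 = 2.133 pp.
Total hours worked: 0.73 × 4.8 = 3.504 pp.
TFP growth = 8 − 5.637 = 2.363%.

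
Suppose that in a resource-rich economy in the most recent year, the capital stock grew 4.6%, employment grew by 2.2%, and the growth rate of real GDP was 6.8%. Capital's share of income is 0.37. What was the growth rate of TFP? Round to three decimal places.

TFP grew 3.712%.

Labor's share = 1 − 0.37 = 0.63.
The capital stock: 0.37 × 4.6 = 1.702 pp.
Employment: 0.63 × 2.2 = 1.386 pp.
TFP growth = 6.8 − 3.088 = 3.712%.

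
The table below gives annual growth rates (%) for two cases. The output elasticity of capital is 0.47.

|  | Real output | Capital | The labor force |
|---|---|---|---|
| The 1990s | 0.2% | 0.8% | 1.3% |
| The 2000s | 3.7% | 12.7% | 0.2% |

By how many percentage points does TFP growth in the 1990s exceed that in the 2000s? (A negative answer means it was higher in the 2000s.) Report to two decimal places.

1.51 percentage points

Labor's share = 1 − 0.47 = 0.53.
The 1990s: TFP = 0.2 − 0.376 − 0.689 = -0.865%.
The 2000s: TFP = 3.7 − 5.969 − 0.106 = -2.375%.
Difference = -0.865 − (-2.375) = 1.51 pp.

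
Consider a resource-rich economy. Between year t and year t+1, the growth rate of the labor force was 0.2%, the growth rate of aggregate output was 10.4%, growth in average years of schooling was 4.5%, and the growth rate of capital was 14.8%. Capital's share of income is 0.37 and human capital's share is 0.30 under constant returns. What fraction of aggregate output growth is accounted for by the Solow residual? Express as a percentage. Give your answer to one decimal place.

33.7%

Labor's share = 1 − 0.37 − 0.3 = 0.33.
Capital: 0.37 × 14.8 = 5.476 pp.
Average years of schooling: 0.3 × 4.5 = 1.35 pp.
The labor force: 0.33 × 0.2 = 0.066 pp.
TFP growth = 10.4 − 6.892 = 3.508%.
TFP share of growth = 3.508 / 10.4 × 100 = 33.731%.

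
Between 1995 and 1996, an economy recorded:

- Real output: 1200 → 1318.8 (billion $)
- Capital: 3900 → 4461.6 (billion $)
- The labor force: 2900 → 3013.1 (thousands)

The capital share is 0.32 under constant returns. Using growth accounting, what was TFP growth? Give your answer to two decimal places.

2.64%

Real output growth = (1318.8 − 1200) / 1200 = 9.9%.
Capital growth = (4461.6 − 3900) / 3900 = 14.4%.
The labor force growth = (3013.1 − 2900) / 2900 = 3.9%.
Labor's share = 1 − 0.32 = 0.68.
Capital: 0.32 × 14.4 = 4.608 pp.
The labor force: 0.68 × 3.9 = 2.652 pp.
TFP growth = 9.9 − 7.26 = 2.64%.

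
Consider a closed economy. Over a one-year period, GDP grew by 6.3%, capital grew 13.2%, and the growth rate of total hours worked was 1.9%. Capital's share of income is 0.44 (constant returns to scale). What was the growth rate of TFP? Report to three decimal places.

-0.572%

Labor's share = 1 − 0.44 = 0.56.
Capital: 0.44 × 13.2 = 5.808 pp.
Total hours worked: 0.56 × 1.9 = 1.064 pp.
TFP growth = 6.3 − 6.872 = -0.572%.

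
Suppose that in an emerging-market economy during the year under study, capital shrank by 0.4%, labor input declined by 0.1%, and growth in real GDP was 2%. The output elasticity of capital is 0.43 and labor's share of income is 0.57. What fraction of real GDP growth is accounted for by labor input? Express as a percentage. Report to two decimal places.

Labor input accounted for -2.85% of growth.

Labor's share = 1 − 0.43 = 0.57.
Labor input contributed 0.57 × (-0.1) = -0.057 pp.
Share of growth = -0.057 / 2 × 100 = -2.85%.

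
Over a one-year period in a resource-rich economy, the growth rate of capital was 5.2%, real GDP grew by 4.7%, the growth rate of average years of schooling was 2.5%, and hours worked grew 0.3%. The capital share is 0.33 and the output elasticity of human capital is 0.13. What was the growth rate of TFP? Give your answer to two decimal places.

TFP growth was 2.50%.

Labor's share = 1 − 0.33 − 0.13 = 0.54.
Capital: 0.33 × 5.2 = 1.716 pp.
Average years of schooling: 0.13 × 2.5 = 0.325 pp.
Hours worked: 0.54 × 0.3 = 0.162 pp.
TFP growth = 4.7 − 2.203 = 2.497%.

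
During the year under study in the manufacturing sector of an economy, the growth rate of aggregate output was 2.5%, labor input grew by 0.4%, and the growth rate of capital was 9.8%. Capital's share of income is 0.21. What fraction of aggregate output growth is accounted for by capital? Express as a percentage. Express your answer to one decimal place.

Capital contributed 0.21 × 9.8 = 2.058 pp.
Share of growth = 2.058 / 2.5 × 100 = 82.32%.

82.3%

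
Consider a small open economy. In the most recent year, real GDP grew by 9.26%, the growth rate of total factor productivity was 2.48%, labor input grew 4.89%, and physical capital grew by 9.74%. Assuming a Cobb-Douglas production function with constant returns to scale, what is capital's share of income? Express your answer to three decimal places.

gY = gA + α·gK + (1−α)·gL, so gY − gA − gL = α(gK − gL).
9.26 − 2.48 − 4.89 = α × (9.74 − 4.89).
1.89 = 4.85 α, so α = 0.38969.

α = 0.390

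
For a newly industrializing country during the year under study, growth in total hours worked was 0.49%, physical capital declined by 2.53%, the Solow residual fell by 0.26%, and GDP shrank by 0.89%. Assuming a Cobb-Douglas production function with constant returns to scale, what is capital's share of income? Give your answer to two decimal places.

gY = gA + α·gK + (1−α)·gL, so gY − gA − gL = α(gK − gL).
-0.89 + 0.26 − 0.49 = α × (-2.53 − 0.49).
-1.12 = -3.02 α, so α = 0.3709.

Capital's share of income is 0.37.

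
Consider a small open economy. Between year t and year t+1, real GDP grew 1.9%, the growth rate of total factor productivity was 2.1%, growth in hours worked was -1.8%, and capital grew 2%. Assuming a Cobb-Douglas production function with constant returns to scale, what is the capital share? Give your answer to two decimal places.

The capital share is 0.42.

gY = gA + α·gK + (1−α)·gL, so gY − gA − gL = α(gK − gL).
1.9 − 2.1 + 1.8 = α × (2 − (-1.8)).
1.6 = 3.8 α, so α = 0.4211.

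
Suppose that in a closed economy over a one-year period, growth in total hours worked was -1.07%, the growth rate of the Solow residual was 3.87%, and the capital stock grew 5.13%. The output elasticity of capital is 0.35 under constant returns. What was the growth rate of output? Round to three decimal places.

Labor's share = 1 − 0.35 = 0.65.
The capital stock: 0.35 × 5.13 = 1.7955 pp.
Total hours worked: 0.65 × (-1.07) = -0.6955 pp.
Output growth = 3.87 + 1.1 = 4.97%.

4.970%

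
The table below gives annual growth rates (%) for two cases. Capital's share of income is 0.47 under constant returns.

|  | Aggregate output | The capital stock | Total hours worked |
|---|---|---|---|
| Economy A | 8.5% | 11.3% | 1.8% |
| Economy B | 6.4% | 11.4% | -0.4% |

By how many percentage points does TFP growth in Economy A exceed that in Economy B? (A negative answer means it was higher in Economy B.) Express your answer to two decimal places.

0.98 percentage points

Labor's share = 1 − 0.47 = 0.53.
Economy A: TFP = 8.5 − 5.311 − 0.954 = 2.235%.
Economy B: TFP = 6.4 − 5.358 + 0.212 = 1.254%.
Difference = 2.235 − (1.254) = 0.981 pp.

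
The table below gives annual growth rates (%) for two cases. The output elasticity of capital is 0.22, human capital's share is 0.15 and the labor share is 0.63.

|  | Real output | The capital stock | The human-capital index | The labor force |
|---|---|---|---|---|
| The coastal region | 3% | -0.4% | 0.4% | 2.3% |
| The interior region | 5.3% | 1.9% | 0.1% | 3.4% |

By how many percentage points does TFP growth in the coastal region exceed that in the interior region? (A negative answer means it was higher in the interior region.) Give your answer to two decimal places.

Labor's share = 1 − 0.22 − 0.15 = 0.63.
The coastal region: TFP = 3 + 0.088 − 0.06 − 1.449 = 1.579%.
The interior region: TFP = 5.3 − 0.418 − 0.015 − 2.142 = 2.725%.
Difference = 1.579 − (2.725) = -1.146 pp.

-1.15 percentage points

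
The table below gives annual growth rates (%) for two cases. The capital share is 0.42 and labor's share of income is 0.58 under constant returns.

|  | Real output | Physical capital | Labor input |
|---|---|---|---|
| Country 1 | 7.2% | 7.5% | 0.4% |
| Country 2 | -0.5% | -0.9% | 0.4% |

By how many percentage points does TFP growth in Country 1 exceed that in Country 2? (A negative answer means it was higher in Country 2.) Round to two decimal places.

4.17 percentage points

Labor's share = 1 − 0.42 = 0.58.
Country 1: TFP = 7.2 − 3.15 − 0.232 = 3.818%.
Country 2: TFP = -0.5 + 0.378 − 0.232 = -0.354%.
Difference = 3.818 − (-0.354) = 4.172 pp.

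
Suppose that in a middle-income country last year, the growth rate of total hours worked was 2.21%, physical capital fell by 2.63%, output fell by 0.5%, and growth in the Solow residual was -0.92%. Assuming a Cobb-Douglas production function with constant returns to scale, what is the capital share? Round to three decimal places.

gY = gA + α·gK + (1−α)·gL, so gY − gA − gL = α(gK − gL).
-0.5 + 0.92 − 2.21 = α × (-2.63 − 2.21).
-1.79 = -4.84 α, so α = 0.36983.

The capital share is 0.370.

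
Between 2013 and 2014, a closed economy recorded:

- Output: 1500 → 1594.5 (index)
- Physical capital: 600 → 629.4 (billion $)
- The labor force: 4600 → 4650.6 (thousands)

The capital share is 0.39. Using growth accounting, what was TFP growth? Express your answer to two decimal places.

Output growth = (1594.5 − 1500) / 1500 = 6.3%.
Physical capital growth = (629.4 − 600) / 600 = 4.9%.
The labor force growth = (4650.6 − 4600) / 4600 = 1.1%.
Labor's share = 1 − 0.39 = 0.61.
Physical capital: 0.39 × 4.9 = 1.911 pp.
The labor force: 0.61 × 1.1 = 0.671 pp.
TFP growth = 6.3 − 2.582 = 3.718%.

3.72%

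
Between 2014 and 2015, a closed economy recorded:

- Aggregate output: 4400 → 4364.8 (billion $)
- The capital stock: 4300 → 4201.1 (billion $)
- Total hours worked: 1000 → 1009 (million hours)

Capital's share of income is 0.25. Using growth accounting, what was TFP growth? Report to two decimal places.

Aggregate output growth = (4364.8 − 4400) / 4400 = -0.8%.
The capital stock growth = (4201.1 − 4300) / 4300 = -2.3%.
Total hours worked growth = (1009 − 1000) / 1000 = 0.9%.
Labor's share = 1 − 0.25 = 0.75.
The capital stock: 0.25 × (-2.3) = -0.575 pp.
Total hours worked: 0.75 × 0.9 = 0.675 pp.
TFP growth = -0.8 − 0.1 = -0.9%.

-0.90%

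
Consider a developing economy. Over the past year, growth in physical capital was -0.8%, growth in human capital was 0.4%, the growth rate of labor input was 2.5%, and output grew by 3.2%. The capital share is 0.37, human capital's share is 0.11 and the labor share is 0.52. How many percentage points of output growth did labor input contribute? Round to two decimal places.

1.30

Labor's share = 1 − 0.37 − 0.11 = 0.52.
Contribution = share × growth = 0.52 × 2.5 = 1.3 pp.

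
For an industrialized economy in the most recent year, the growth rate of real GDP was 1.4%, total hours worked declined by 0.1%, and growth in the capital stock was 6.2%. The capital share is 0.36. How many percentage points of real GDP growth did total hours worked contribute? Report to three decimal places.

-0.064

Labor's share = 1 − 0.36 = 0.64.
Contribution = share × growth = 0.64 × (-0.1) = -0.064 pp.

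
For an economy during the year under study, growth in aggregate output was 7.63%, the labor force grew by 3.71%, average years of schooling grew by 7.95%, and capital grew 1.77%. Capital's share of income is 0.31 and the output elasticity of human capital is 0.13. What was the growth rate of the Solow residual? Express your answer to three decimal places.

3.970%

Labor's share = 1 − 0.31 − 0.13 = 0.56.
Capital: 0.31 × 1.77 = 0.5487 pp.
Average years of schooling: 0.13 × 7.95 = 1.0335 pp.
The labor force: 0.56 × 3.71 = 2.0776 pp.
TFP growth = 7.63 − 3.6598 = 3.9702%.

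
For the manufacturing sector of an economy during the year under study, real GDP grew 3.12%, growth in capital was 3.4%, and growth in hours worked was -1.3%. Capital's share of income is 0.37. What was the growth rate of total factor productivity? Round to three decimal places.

Labor's share = 1 − 0.37 = 0.63.
Capital: 0.37 × 3.4 = 1.258 pp.
Hours worked: 0.63 × (-1.3) = -0.819 pp.
TFP growth = 3.12 − 0.439 = 2.681%.

2.681%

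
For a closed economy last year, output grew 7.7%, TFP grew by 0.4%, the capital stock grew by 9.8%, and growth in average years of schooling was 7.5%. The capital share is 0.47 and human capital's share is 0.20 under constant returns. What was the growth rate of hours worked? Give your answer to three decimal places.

3.618%

Labor's share = 1 − 0.47 − 0.2 = 0.33.
gY = gA + 0.47×9.8 + 0.2×7.5 + 0.33×g.
0.33×g = 7.7 − 0.4 − 6.106 = 1.194.
g = 1.194 / 0.33 = 3.61818%.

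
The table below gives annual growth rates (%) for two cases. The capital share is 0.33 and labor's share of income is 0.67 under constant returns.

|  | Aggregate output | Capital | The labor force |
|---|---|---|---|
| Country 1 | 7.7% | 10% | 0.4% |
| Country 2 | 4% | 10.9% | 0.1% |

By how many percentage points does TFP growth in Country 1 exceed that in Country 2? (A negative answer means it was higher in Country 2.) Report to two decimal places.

3.80 percentage points

Labor's share = 1 − 0.33 = 0.67.
Country 1: TFP = 7.7 − 3.3 − 0.268 = 4.132%.
Country 2: TFP = 4 − 3.597 − 0.067 = 0.336%.
Difference = 4.132 − (0.336) = 3.796 pp.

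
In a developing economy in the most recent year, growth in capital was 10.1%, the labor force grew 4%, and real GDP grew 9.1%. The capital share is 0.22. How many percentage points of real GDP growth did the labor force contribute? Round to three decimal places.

3.120 pp

Labor's share = 1 − 0.22 = 0.78.
Contribution = share × growth = 0.78 × 4 = 3.12 pp.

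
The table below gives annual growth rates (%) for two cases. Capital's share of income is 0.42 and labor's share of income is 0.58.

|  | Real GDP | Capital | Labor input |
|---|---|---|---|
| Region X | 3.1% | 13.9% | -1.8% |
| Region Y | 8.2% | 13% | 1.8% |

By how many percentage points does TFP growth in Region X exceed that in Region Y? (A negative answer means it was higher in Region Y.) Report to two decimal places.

-3.39 percentage points

Labor's share = 1 − 0.42 = 0.58.
Region X: TFP = 3.1 − 5.838 + 1.044 = -1.694%.
Region Y: TFP = 8.2 − 5.46 − 1.044 = 1.696%.
Difference = -1.694 − (1.696) = -3.39 pp.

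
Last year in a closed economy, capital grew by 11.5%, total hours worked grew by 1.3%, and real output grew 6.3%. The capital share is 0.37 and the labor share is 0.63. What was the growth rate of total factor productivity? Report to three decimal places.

Total factor productivity growth was 1.226%.

Labor's share = 1 − 0.37 = 0.63.
Capital: 0.37 × 11.5 = 4.255 pp.
Total hours worked: 0.63 × 1.3 = 0.819 pp.
TFP growth = 6.3 − 5.074 = 1.226%.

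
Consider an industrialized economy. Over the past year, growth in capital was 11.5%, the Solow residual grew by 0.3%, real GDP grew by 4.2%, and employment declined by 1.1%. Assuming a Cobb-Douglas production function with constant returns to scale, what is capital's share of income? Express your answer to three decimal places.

α = 0.397

gY = gA + α·gK + (1−α)·gL, so gY − gA − gL = α(gK − gL).
4.2 − 0.3 + 1.1 = α × (11.5 − (-1.1)).
5 = 12.6 α, so α = 0.39683.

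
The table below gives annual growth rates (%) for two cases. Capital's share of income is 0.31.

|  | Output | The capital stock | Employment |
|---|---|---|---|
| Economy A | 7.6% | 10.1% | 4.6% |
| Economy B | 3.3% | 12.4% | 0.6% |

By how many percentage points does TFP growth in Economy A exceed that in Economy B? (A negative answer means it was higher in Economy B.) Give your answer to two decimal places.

2.25 percentage points

Labor's share = 1 − 0.31 = 0.69.
Economy A: TFP = 7.6 − 3.131 − 3.174 = 1.295%.
Economy B: TFP = 3.3 − 3.844 − 0.414 = -0.958%.
Difference = 1.295 − (-0.958) = 2.253 pp.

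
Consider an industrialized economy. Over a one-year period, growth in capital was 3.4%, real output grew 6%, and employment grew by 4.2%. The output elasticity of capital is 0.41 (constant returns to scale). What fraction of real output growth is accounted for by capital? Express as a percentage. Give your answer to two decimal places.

Capital accounted for 23.23% of growth.

Capital contributed 0.41 × 3.4 = 1.394 pp.
Share of growth = 1.394 / 6 × 100 = 23.2333%.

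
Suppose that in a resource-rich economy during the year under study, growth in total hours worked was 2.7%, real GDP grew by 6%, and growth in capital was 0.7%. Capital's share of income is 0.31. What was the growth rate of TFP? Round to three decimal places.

Labor's share = 1 − 0.31 = 0.69.
Capital: 0.31 × 0.7 = 0.217 pp.
Total hours worked: 0.69 × 2.7 = 1.863 pp.
TFP growth = 6 − 2.08 = 3.92%.

3.920%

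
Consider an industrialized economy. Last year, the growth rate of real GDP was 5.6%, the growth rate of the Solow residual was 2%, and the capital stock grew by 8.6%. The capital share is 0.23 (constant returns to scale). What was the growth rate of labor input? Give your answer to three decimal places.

2.106%

Labor's share = 1 − 0.23 = 0.77.
gY = gA + 0.23×8.6 + 0.77×g.
0.77×g = 5.6 − 2 − 1.978 = 1.622.
g = 1.622 / 0.77 = 2.10649%.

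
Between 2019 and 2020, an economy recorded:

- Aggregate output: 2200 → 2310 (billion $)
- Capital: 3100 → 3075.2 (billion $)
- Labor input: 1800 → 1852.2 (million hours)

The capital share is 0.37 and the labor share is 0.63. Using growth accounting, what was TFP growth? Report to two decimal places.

3.47%

Aggregate output growth = (2310 − 2200) / 2200 = 5%.
Capital growth = (3075.2 − 3100) / 3100 = -0.8%.
Labor input growth = (1852.2 − 1800) / 1800 = 2.9%.
Labor's share = 1 − 0.37 = 0.63.
Capital: 0.37 × (-0.8) = -0.296 pp.
Labor input: 0.63 × 2.9 = 1.827 pp.
TFP growth = 5 − 1.531 = 3.469%.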